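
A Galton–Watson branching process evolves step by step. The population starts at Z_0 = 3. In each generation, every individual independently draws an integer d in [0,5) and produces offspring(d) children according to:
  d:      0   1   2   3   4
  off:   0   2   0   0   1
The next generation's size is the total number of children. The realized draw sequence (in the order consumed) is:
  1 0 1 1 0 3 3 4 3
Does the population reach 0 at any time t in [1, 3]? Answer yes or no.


no

gen 0: Z_0=3, draws=[1, 0, 1], offspring=[2, 0, 2], Z_1=4
gen 1: Z_1=4, draws=[1, 0, 3, 3], offspring=[2, 0, 0, 0], Z_2=2
gen 2: Z_2=2, draws=[4, 3], offspring=[1, 0], Z_3=1


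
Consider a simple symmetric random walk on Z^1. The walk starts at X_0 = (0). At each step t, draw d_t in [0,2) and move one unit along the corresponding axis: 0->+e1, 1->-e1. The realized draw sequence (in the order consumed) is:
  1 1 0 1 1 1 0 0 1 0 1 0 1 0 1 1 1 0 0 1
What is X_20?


(-4)

t=0: X=(0), d=1 → -e1, X_1=(-1)
t=1: X=(-1), d=1 → -e1, X_2=(-2)
t=2: X=(-2), d=0 → +e1, X_3=(-1)
t=3: X=(-1), d=1 → -e1, X_4=(-2)
t=4: X=(-2), d=1 → -e1, X_5=(-3)
t=5: X=(-3), d=1 → -e1, X_6=(-4)
t=6: X=(-4), d=0 → +e1, X_7=(-3)
t=7: X=(-3), d=0 → +e1, X_8=(-2)
t=8: X=(-2), d=1 → -e1, X_9=(-3)
t=9: X=(-3), d=0 → +e1, X_10=(-2)
t=10: X=(-2), d=1 → -e1, X_11=(-3)
t=11: X=(-3), d=0 → +e1, X_12=(-2)
t=12: X=(-2), d=1 → -e1, X_13=(-3)
t=13: X=(-3), d=0 → +e1, X_14=(-2)
t=14: X=(-2), d=1 → -e1, X_15=(-3)
t=15: X=(-3), d=1 → -e1, X_16=(-4)
t=16: X=(-4), d=1 → -e1, X_17=(-5)
t=17: X=(-5), d=0 → +e1, X_18=(-4)
t=18: X=(-4), d=0 → +e1, X_19=(-3)
t=19: X=(-3), d=1 → -e1, X_20=(-4)


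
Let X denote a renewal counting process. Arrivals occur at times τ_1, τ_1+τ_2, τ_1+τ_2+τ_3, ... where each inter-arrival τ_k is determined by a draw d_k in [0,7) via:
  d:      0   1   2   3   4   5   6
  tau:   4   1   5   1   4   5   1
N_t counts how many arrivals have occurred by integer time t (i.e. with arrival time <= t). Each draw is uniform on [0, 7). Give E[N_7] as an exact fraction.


Inter-arrival values over d=0..6: [4, 1, 5, 1, 4, 5, 1]
Each d has probability 1/7, so the pmf of τ is: f(1) = 3/7, f(4) = 2/7, f(5) = 2/7
Renewal equation for m(n) = E[N_n]: condition on τ_1 = k (if k <= n, one arrival plus a fresh copy on the remaining n−k steps): m(n) = F(n) + Σ_{k<=n} f(k)·m(n−k), where F(n) = P(τ <= n) and m(0) = 0
m(1) = F(1) = 3/7
m(2) = F(2) + f(1)·m(1) = 3/7 + 3/7·3/7 = 30/49
m(3) = F(3) + f(1)·m(2) = 3/7 + 3/7·30/49 = 237/343
m(4) = F(4) + f(1)·m(3) = 5/7 + 3/7·237/343 = 2426/2401
m(5) = F(5) + f(1)·m(4) + f(4)·m(1) = 1 + 3/7·2426/2401 + 2/7·3/7 = 26143/16807
m(6) = F(6) + f(1)·m(5) + f(4)·m(2) + f(5)·m(1) = 1 + 3/7·26143/16807 + 2/7·30/49 + 2/7·3/7 = 231064/117649
m(7) = F(7) + f(1)·m(6) + f(4)·m(3) + f(5)·m(2) = 1 + 3/7·231064/117649 + 2/7·237/343 + 2/7·30/49 = 1823377/823543
E[N_7] = m(7) = 1823377/823543

1823377/823543


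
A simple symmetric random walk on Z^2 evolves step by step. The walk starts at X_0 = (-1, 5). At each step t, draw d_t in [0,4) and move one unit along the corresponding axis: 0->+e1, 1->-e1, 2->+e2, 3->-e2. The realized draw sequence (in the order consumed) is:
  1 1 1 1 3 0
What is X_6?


t=0: X=(-1, 5), d=1 → -e1, X_1=(-2, 5)
t=1: X=(-2, 5), d=1 → -e1, X_2=(-3, 5)
t=2: X=(-3, 5), d=1 → -e1, X_3=(-4, 5)
t=3: X=(-4, 5), d=1 → -e1, X_4=(-5, 5)
t=4: X=(-5, 5), d=3 → -e2, X_5=(-5, 4)
t=5: X=(-5, 4), d=0 → +e1, X_6=(-4, 4)

(-4, 4)


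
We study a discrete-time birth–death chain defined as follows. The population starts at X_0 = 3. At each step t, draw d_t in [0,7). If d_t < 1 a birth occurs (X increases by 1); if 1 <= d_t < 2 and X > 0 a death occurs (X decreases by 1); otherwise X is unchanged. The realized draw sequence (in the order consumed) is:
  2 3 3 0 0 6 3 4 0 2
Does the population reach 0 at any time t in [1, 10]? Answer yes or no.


no

t=0: X=3, d=2 → hold, X_1=3
t=1: X=3, d=3 → hold, X_2=3
t=2: X=3, d=3 → hold, X_3=3
t=3: X=3, d=0 → birth, X_4=4
t=4: X=4, d=0 → birth, X_5=5
t=5: X=5, d=6 → hold, X_6=5
t=6: X=5, d=3 → hold, X_7=5
t=7: X=5, d=4 → hold, X_8=5
t=8: X=5, d=0 → birth, X_9=6
t=9: X=6, d=2 → hold, X_10=6


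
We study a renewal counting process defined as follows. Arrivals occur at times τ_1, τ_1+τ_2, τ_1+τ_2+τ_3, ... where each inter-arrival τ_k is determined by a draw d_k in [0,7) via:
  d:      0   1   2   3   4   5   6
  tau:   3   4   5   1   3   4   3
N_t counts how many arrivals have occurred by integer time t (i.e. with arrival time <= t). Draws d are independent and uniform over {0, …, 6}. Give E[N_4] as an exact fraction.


2409/2401

Inter-arrival values over d=0..6: [3, 4, 5, 1, 3, 4, 3]
Each d has probability 1/7, so the pmf of τ is: f(1) = 1/7, f(3) = 3/7, f(4) = 2/7, f(5) = 1/7
Renewal equation for m(n) = E[N_n]: condition on τ_1 = k (if k <= n, one arrival plus a fresh copy on the remaining n−k steps): m(n) = F(n) + Σ_{k<=n} f(k)·m(n−k), where F(n) = P(τ <= n) and m(0) = 0
m(1) = F(1) = 1/7
m(2) = F(2) + f(1)·m(1) = 1/7 + 1/7·1/7 = 8/49
m(3) = F(3) + f(1)·m(2) = 4/7 + 1/7·8/49 = 204/343
m(4) = F(4) + f(1)·m(3) + f(3)·m(1) = 6/7 + 1/7·204/343 + 3/7·1/7 = 2409/2401
E[N_4] = m(4) = 2409/2401


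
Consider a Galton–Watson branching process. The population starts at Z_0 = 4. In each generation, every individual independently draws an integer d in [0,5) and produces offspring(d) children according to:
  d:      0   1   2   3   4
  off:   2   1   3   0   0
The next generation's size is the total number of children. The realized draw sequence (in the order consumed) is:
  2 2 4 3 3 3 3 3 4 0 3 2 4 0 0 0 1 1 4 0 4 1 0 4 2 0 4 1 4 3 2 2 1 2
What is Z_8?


gen 0: Z_0=4, draws=[2, 2, 4, 3], offspring=[3, 3, 0, 0], Z_1=6
gen 1: Z_1=6, draws=[3, 3, 3, 3, 4, 0], offspring=[0, 0, 0, 0, 0, 2], Z_2=2
gen 2: Z_2=2, draws=[3, 2], offspring=[0, 3], Z_3=3
gen 3: Z_3=3, draws=[4, 0, 0], offspring=[0, 2, 2], Z_4=4
gen 4: Z_4=4, draws=[0, 1, 1, 4], offspring=[2, 1, 1, 0], Z_5=4
gen 5: Z_5=4, draws=[0, 4, 1, 0], offspring=[2, 0, 1, 2], Z_6=5
gen 6: Z_6=5, draws=[4, 2, 0, 4, 1], offspring=[0, 3, 2, 0, 1], Z_7=6
gen 7: Z_7=6, draws=[4, 3, 2, 2, 1, 2], offspring=[0, 0, 3, 3, 1, 3], Z_8=10

10


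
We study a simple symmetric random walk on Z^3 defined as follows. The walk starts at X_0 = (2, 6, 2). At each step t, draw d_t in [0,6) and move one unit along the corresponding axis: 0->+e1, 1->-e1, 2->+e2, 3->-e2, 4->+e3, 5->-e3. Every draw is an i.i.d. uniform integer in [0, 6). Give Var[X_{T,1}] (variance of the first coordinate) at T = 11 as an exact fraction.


Outcome values over d=0..5: [1, -1, 0, 0, 0, 0]
Σy = 0, Σy² = 2, M = 6
μ = 0/6 = 0,  σ² = 2/6 − (0)² = 1/3
Independent increments: Var[X_11] = 11·σ² = 11·(1/3) = 11/3

11/3


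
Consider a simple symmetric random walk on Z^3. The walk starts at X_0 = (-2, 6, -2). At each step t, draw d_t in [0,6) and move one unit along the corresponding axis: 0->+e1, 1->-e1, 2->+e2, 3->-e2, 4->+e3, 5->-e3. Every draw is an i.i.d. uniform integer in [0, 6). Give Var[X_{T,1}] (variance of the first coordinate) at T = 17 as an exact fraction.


17/3

Outcome values over d=0..5: [1, -1, 0, 0, 0, 0]
Σy = 0, Σy² = 2, M = 6
μ = 0/6 = 0,  σ² = 2/6 − (0)² = 1/3
Independent increments: Var[X_17] = 17·σ² = 17·(1/3) = 17/3


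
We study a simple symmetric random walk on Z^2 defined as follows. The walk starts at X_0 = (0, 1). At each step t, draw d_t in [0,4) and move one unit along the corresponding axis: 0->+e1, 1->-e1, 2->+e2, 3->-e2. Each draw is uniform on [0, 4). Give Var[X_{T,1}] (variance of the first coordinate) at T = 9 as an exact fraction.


9/2

Outcome values over d=0..3: [1, -1, 0, 0]
Σy = 0, Σy² = 2, M = 4
μ = 0/4 = 0,  σ² = 2/4 − (0)² = 1/2
Independent increments: Var[X_9] = 9·σ² = 9·(1/2) = 9/2


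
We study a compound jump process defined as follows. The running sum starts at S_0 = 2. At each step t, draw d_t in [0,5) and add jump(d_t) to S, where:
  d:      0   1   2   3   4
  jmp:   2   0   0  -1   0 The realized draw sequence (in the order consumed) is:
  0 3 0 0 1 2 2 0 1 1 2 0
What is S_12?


t=0: S=2, d=0, jump=2, S_1=4
t=1: S=4, d=3, jump=-1, S_2=3
t=2: S=3, d=0, jump=2, S_3=5
t=3: S=5, d=0, jump=2, S_4=7
t=4: S=7, d=1, jump=0, S_5=7
t=5: S=7, d=2, jump=0, S_6=7
t=6: S=7, d=2, jump=0, S_7=7
t=7: S=7, d=0, jump=2, S_8=9
t=8: S=9, d=1, jump=0, S_9=9
t=9: S=9, d=1, jump=0, S_10=9
t=10: S=9, d=2, jump=0, S_11=9
t=11: S=9, d=0, jump=2, S_12=11

11


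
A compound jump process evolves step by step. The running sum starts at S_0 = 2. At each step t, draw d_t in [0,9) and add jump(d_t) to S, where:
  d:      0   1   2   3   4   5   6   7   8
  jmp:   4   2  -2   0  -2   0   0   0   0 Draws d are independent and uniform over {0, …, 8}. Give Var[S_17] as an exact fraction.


Outcome values over d=0..8: [4, 2, -2, 0, -2, 0, 0, 0, 0]
Σy = 2, Σy² = 28, M = 9
μ = 2/9 = 2/9,  σ² = 28/9 − (2/9)² = 248/81
Independent increments: Var[S_17] = 17·σ² = 17·(248/81) = 4216/81

4216/81


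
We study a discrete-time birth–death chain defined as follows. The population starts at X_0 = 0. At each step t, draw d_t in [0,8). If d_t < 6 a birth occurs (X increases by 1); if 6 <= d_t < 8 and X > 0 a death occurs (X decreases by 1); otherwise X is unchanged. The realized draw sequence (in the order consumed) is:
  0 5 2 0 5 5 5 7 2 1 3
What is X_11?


t=0: X=0, d=0 → birth, X_1=1
t=1: X=1, d=5 → birth, X_2=2
t=2: X=2, d=2 → birth, X_3=3
t=3: X=3, d=0 → birth, X_4=4
t=4: X=4, d=5 → birth, X_5=5
t=5: X=5, d=5 → birth, X_6=6
t=6: X=6, d=5 → birth, X_7=7
t=7: X=7, d=7 → death, X_8=6
t=8: X=6, d=2 → birth, X_9=7
t=9: X=7, d=1 → birth, X_10=8
t=10: X=8, d=3 → birth, X_11=9

9


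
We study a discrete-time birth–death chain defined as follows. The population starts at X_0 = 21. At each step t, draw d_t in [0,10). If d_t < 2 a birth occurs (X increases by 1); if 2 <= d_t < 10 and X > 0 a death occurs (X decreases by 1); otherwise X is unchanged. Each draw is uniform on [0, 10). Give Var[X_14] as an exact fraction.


X can drop by at most 1 per step and X_0 = 21 > T = 14, so X_t >= 21 − t >= 7 > 0 for every t <= 14: the floor at 0 (the 'and X > 0' condition) never binds. Hence X_14 = X_0 + Σ_{t<14} Y_t with i.i.d. increments Y_t = y(d_t) ∈ {+1, −1, 0}.
Outcome values over d=0..9: [1, 1, -1, -1, -1, -1, -1, -1, -1, -1]
Σy = -6, Σy² = 10, M = 10
μ = -6/10 = -3/5,  σ² = 10/10 − (-3/5)² = 16/25
Independent increments: Var[X_14] = 14·σ² = 14·(16/25) = 224/25

224/25


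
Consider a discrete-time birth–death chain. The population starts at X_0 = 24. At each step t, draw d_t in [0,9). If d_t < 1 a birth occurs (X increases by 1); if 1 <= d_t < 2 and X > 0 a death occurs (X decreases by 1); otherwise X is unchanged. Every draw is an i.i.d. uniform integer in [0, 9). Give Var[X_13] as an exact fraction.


X can drop by at most 1 per step and X_0 = 24 > T = 13, so X_t >= 24 − t >= 11 > 0 for every t <= 13: the floor at 0 (the 'and X > 0' condition) never binds. Hence X_13 = X_0 + Σ_{t<13} Y_t with i.i.d. increments Y_t = y(d_t) ∈ {+1, −1, 0}.
Outcome values over d=0..8: [1, -1, 0, 0, 0, 0, 0, 0, 0]
Σy = 0, Σy² = 2, M = 9
μ = 0/9 = 0,  σ² = 2/9 − (0)² = 2/9
Independent increments: Var[X_13] = 13·σ² = 13·(2/9) = 26/9

26/9


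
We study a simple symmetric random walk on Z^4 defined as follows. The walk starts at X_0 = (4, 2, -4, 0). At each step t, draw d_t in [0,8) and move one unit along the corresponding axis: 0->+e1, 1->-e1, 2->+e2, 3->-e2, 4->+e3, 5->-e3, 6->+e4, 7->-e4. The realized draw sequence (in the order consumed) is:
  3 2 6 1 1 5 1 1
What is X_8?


(0, 2, -5, 1)

t=0: X=(4, 2, -4, 0), d=3 → -e2, X_1=(4, 1, -4, 0)
t=1: X=(4, 1, -4, 0), d=2 → +e2, X_2=(4, 2, -4, 0)
t=2: X=(4, 2, -4, 0), d=6 → +e4, X_3=(4, 2, -4, 1)
t=3: X=(4, 2, -4, 1), d=1 → -e1, X_4=(3, 2, -4, 1)
t=4: X=(3, 2, -4, 1), d=1 → -e1, X_5=(2, 2, -4, 1)
t=5: X=(2, 2, -4, 1), d=5 → -e3, X_6=(2, 2, -5, 1)
t=6: X=(2, 2, -5, 1), d=1 → -e1, X_7=(1, 2, -5, 1)
t=7: X=(1, 2, -5, 1), d=1 → -e1, X_8=(0, 2, -5, 1)


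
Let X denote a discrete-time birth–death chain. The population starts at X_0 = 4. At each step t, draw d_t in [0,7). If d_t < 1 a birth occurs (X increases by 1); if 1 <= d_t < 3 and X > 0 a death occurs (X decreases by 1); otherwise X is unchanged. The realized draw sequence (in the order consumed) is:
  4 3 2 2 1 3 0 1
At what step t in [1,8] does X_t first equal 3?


t=0: X=4, d=4 → hold, X_1=4
t=1: X=4, d=3 → hold, X_2=4
t=2: X=4, d=2 → death, X_3=3
t=3: X=3, d=2 → death, X_4=2
t=4: X=2, d=1 → death, X_5=1
t=5: X=1, d=3 → hold, X_6=1
t=6: X=1, d=0 → birth, X_7=2
t=7: X=2, d=1 → death, X_8=1

3


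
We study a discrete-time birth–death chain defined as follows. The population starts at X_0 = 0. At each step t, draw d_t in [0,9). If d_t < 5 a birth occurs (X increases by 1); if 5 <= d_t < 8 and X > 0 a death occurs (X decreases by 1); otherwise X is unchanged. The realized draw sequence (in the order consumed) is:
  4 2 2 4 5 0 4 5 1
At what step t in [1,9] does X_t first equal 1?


1

t=0: X=0, d=4 → birth, X_1=1
t=1: X=1, d=2 → birth, X_2=2
t=2: X=2, d=2 → birth, X_3=3
t=3: X=3, d=4 → birth, X_4=4
t=4: X=4, d=5 → death, X_5=3
t=5: X=3, d=0 → birth, X_6=4
t=6: X=4, d=4 → birth, X_7=5
t=7: X=5, d=5 → death, X_8=4
t=8: X=4, d=1 → birth, X_9=5


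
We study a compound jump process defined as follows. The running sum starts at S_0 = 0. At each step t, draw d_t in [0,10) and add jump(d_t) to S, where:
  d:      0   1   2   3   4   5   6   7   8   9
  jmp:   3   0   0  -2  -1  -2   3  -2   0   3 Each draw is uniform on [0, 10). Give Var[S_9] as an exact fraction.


Outcome values over d=0..9: [3, 0, 0, -2, -1, -2, 3, -2, 0, 3]
Σy = 2, Σy² = 40, M = 10
μ = 2/10 = 1/5,  σ² = 40/10 − (1/5)² = 99/25
Independent increments: Var[S_9] = 9·σ² = 9·(99/25) = 891/25

891/25


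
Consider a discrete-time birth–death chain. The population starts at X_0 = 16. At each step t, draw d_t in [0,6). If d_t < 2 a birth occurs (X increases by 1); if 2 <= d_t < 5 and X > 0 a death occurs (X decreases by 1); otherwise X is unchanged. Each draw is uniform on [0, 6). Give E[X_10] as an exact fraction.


X can drop by at most 1 per step and X_0 = 16 > T = 10, so X_t >= 16 − t >= 6 > 0 for every t <= 10: the floor at 0 (the 'and X > 0' condition) never binds. Hence X_10 = X_0 + Σ_{t<10} Y_t with i.i.d. increments Y_t = y(d_t) ∈ {+1, −1, 0}.
Outcome values over d=0..5: [1, 1, -1, -1, -1, 0]
Σy = -1, Σy² = 5, M = 6
μ = -1/6 = -1/6,  σ² = 5/6 − (-1/6)² = 29/36
E[X_10] = 16 + 10·(-1/6) = 43/3

43/3


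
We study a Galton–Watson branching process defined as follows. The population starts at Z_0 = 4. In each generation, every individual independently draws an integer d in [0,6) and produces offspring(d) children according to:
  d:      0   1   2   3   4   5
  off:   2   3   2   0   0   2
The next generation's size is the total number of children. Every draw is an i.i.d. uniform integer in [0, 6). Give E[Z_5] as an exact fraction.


243/8

Outcome values over d=0..5: [2, 3, 2, 0, 0, 2]
Σy = 9, Σy² = 21, M = 6
μ = 9/6 = 3/2,  σ² = 21/6 − (3/2)² = 5/4
E[Z_0] = 4
E[Z_1] = 3/2·E[Z_0] = 6
E[Z_2] = 3/2·E[Z_1] = 9
E[Z_3] = 3/2·E[Z_2] = 27/2
E[Z_4] = 3/2·E[Z_3] = 81/4
E[Z_5] = 3/2·E[Z_4] = 243/8


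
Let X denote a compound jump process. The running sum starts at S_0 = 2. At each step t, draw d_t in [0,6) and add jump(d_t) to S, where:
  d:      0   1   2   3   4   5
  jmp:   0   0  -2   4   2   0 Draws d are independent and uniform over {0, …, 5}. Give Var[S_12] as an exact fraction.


128/3

Outcome values over d=0..5: [0, 0, -2, 4, 2, 0]
Σy = 4, Σy² = 24, M = 6
μ = 4/6 = 2/3,  σ² = 24/6 − (2/3)² = 32/9
Independent increments: Var[S_12] = 12·σ² = 12·(32/9) = 128/3


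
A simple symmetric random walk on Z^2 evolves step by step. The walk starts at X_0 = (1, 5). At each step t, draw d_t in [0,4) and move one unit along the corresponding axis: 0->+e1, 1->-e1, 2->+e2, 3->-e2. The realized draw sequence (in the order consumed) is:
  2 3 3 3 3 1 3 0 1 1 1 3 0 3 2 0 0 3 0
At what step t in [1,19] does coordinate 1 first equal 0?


6

t=0: X=(1, 5), d=2 → +e2, X_1=(1, 6)
t=1: X=(1, 6), d=3 → -e2, X_2=(1, 5)
t=2: X=(1, 5), d=3 → -e2, X_3=(1, 4)
t=3: X=(1, 4), d=3 → -e2, X_4=(1, 3)
t=4: X=(1, 3), d=3 → -e2, X_5=(1, 2)
t=5: X=(1, 2), d=1 → -e1, X_6=(0, 2)
t=6: X=(0, 2), d=3 → -e2, X_7=(0, 1)
t=7: X=(0, 1), d=0 → +e1, X_8=(1, 1)
t=8: X=(1, 1), d=1 → -e1, X_9=(0, 1)
t=9: X=(0, 1), d=1 → -e1, X_10=(-1, 1)
t=10: X=(-1, 1), d=1 → -e1, X_11=(-2, 1)
t=11: X=(-2, 1), d=3 → -e2, X_12=(-2, 0)
t=12: X=(-2, 0), d=0 → +e1, X_13=(-1, 0)
t=13: X=(-1, 0), d=3 → -e2, X_14=(-1, -1)
t=14: X=(-1, -1), d=2 → +e2, X_15=(-1, 0)
t=15: X=(-1, 0), d=0 → +e1, X_16=(0, 0)
t=16: X=(0, 0), d=0 → +e1, X_17=(1, 0)
t=17: X=(1, 0), d=3 → -e2, X_18=(1, -1)
t=18: X=(1, -1), d=0 → +e1, X_19=(2, -1)


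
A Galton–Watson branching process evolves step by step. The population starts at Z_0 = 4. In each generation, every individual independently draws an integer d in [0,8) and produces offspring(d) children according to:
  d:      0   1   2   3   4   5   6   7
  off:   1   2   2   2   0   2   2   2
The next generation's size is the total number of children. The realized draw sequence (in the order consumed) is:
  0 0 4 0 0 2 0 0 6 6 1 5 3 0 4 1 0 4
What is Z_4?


gen 0: Z_0=4, draws=[0, 0, 4, 0], offspring=[1, 1, 0, 1], Z_1=3
gen 1: Z_1=3, draws=[0, 2, 0], offspring=[1, 2, 1], Z_2=4
gen 2: Z_2=4, draws=[0, 6, 6, 1], offspring=[1, 2, 2, 2], Z_3=7
gen 3: Z_3=7, draws=[5, 3, 0, 4, 1, 0, 4], offspring=[2, 2, 1, 0, 2, 1, 0], Z_4=8

8


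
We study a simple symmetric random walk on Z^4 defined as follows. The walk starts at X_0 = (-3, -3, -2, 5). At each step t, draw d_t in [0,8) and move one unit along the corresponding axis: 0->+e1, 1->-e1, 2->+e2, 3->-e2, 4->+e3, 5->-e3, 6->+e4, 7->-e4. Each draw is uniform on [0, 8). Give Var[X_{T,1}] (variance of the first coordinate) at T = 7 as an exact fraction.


7/4

Outcome values over d=0..7: [1, -1, 0, 0, 0, 0, 0, 0]
Σy = 0, Σy² = 2, M = 8
μ = 0/8 = 0,  σ² = 2/8 − (0)² = 1/4
Independent increments: Var[X_7] = 7·σ² = 7·(1/4) = 7/4


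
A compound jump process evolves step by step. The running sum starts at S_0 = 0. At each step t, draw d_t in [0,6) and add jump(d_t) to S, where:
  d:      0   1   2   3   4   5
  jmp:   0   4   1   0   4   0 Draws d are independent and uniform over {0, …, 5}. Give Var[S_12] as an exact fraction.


39

Outcome values over d=0..5: [0, 4, 1, 0, 4, 0]
Σy = 9, Σy² = 33, M = 6
μ = 9/6 = 3/2,  σ² = 33/6 − (3/2)² = 13/4
Independent increments: Var[S_12] = 12·σ² = 12·(13/4) = 39


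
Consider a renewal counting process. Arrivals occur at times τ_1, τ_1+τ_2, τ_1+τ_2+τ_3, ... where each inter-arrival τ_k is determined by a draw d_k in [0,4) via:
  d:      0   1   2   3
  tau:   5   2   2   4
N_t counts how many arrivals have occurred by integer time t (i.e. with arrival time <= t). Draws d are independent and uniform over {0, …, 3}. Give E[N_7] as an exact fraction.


15/8

Inter-arrival values over d=0..3: [5, 2, 2, 4]
Each d has probability 1/4, so the pmf of τ is: f(2) = 1/2, f(4) = 1/4, f(5) = 1/4
Renewal equation for m(n) = E[N_n]: condition on τ_1 = k (if k <= n, one arrival plus a fresh copy on the remaining n−k steps): m(n) = F(n) + Σ_{k<=n} f(k)·m(n−k), where F(n) = P(τ <= n) and m(0) = 0
m(1) = F(1) = 0
m(2) = F(2) = 1/2
m(3) = F(3) = 1/2
m(4) = F(4) + f(2)·m(2) = 3/4 + 1/2·1/2 = 1
m(5) = F(5) + f(2)·m(3) = 1 + 1/2·1/2 = 5/4
m(6) = F(6) + f(2)·m(4) + f(4)·m(2) = 1 + 1/2·1 + 1/4·1/2 = 13/8
m(7) = F(7) + f(2)·m(5) + f(4)·m(3) + f(5)·m(2) = 1 + 1/2·5/4 + 1/4·1/2 + 1/4·1/2 = 15/8
E[N_7] = m(7) = 15/8


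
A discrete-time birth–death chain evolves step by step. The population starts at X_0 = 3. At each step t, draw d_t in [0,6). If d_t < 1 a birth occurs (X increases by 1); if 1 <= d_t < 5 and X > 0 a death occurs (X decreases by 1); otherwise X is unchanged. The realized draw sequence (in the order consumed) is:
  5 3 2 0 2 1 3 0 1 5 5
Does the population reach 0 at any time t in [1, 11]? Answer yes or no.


t=0: X=3, d=5 → hold, X_1=3
t=1: X=3, d=3 → death, X_2=2
t=2: X=2, d=2 → death, X_3=1
t=3: X=1, d=0 → birth, X_4=2
t=4: X=2, d=2 → death, X_5=1
t=5: X=1, d=1 → death, X_6=0
t=6: X=0, d=3 → hold, X_7=0
t=7: X=0, d=0 → birth, X_8=1
t=8: X=1, d=1 → death, X_9=0
t=9: X=0, d=5 → hold, X_10=0
t=10: X=0, d=5 → hold, X_11=0

yes


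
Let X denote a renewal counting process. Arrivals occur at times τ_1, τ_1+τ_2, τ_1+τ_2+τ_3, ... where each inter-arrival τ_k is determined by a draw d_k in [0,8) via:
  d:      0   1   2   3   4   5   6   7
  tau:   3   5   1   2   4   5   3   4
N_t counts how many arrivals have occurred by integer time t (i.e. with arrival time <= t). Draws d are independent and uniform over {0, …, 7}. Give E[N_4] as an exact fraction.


Inter-arrival values over d=0..7: [3, 5, 1, 2, 4, 5, 3, 4]
Each d has probability 1/8, so the pmf of τ is: f(1) = 1/8, f(2) = 1/8, f(3) = 1/4, f(4) = 1/4, f(5) = 1/4
Renewal equation for m(n) = E[N_n]: condition on τ_1 = k (if k <= n, one arrival plus a fresh copy on the remaining n−k steps): m(n) = F(n) + Σ_{k<=n} f(k)·m(n−k), where F(n) = P(τ <= n) and m(0) = 0
m(1) = F(1) = 1/8
m(2) = F(2) + f(1)·m(1) = 1/4 + 1/8·1/8 = 17/64
m(3) = F(3) + f(1)·m(2) + f(2)·m(1) = 1/2 + 1/8·17/64 + 1/8·1/8 = 281/512
m(4) = F(4) + f(1)·m(3) + f(2)·m(2) + f(3)·m(1) = 3/4 + 1/8·281/512 + 1/8·17/64 + 1/4·1/8 = 3617/4096
E[N_4] = m(4) = 3617/4096

3617/4096


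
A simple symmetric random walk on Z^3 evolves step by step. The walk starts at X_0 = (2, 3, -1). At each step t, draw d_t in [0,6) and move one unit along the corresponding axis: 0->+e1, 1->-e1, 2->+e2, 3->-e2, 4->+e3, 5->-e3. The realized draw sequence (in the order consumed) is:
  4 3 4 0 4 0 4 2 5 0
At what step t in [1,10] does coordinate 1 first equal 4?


6

t=0: X=(2, 3, -1), d=4 → +e3, X_1=(2, 3, 0)
t=1: X=(2, 3, 0), d=3 → -e2, X_2=(2, 2, 0)
t=2: X=(2, 2, 0), d=4 → +e3, X_3=(2, 2, 1)
t=3: X=(2, 2, 1), d=0 → +e1, X_4=(3, 2, 1)
t=4: X=(3, 2, 1), d=4 → +e3, X_5=(3, 2, 2)
t=5: X=(3, 2, 2), d=0 → +e1, X_6=(4, 2, 2)
t=6: X=(4, 2, 2), d=4 → +e3, X_7=(4, 2, 3)
t=7: X=(4, 2, 3), d=2 → +e2, X_8=(4, 3, 3)
t=8: X=(4, 3, 3), d=5 → -e3, X_9=(4, 3, 2)
t=9: X=(4, 3, 2), d=0 → +e1, X_10=(5, 3, 2)


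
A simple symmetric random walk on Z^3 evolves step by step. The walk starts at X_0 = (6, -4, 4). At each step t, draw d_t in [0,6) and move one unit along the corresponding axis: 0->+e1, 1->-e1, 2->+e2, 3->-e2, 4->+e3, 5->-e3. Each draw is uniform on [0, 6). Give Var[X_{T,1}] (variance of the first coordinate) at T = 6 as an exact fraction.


Outcome values over d=0..5: [1, -1, 0, 0, 0, 0]
Σy = 0, Σy² = 2, M = 6
μ = 0/6 = 0,  σ² = 2/6 − (0)² = 1/3
Independent increments: Var[X_6] = 6·σ² = 6·(1/3) = 2

2


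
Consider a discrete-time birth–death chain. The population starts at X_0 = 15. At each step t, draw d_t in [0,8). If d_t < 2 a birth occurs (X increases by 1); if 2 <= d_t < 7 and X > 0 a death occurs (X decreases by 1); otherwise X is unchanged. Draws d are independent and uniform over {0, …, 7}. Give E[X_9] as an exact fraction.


93/8

X can drop by at most 1 per step and X_0 = 15 > T = 9, so X_t >= 15 − t >= 6 > 0 for every t <= 9: the floor at 0 (the 'and X > 0' condition) never binds. Hence X_9 = X_0 + Σ_{t<9} Y_t with i.i.d. increments Y_t = y(d_t) ∈ {+1, −1, 0}.
Outcome values over d=0..7: [1, 1, -1, -1, -1, -1, -1, 0]
Σy = -3, Σy² = 7, M = 8
μ = -3/8 = -3/8,  σ² = 7/8 − (-3/8)² = 47/64
E[X_9] = 15 + 9·(-3/8) = 93/8


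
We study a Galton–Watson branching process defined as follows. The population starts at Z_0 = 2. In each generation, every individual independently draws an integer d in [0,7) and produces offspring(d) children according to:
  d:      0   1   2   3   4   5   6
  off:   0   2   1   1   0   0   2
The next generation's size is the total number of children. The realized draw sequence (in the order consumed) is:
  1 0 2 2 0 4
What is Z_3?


0

gen 0: Z_0=2, draws=[1, 0], offspring=[2, 0], Z_1=2
gen 1: Z_1=2, draws=[2, 2], offspring=[1, 1], Z_2=2
gen 2: Z_2=2, draws=[0, 4], offspring=[0, 0], Z_3=0


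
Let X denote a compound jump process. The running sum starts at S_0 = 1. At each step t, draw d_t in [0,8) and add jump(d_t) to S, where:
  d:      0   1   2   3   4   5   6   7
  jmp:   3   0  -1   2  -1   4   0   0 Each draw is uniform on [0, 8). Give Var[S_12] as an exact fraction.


597/16

Outcome values over d=0..7: [3, 0, -1, 2, -1, 4, 0, 0]
Σy = 7, Σy² = 31, M = 8
μ = 7/8 = 7/8,  σ² = 31/8 − (7/8)² = 199/64
Independent increments: Var[S_12] = 12·σ² = 12·(199/64) = 597/16


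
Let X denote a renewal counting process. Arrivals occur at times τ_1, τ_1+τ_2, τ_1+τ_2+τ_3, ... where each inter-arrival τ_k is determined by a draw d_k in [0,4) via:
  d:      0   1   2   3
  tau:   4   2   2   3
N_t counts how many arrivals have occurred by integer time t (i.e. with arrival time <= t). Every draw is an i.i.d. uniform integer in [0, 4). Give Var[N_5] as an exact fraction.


1/4

Inter-arrival values over d=0..3: [4, 2, 2, 3]
Each d has probability 1/4, so the pmf of τ is: f(2) = 1/2, f(3) = 1/4, f(4) = 1/4
Let p_n(j) = P(N_n = j), with p_0 = [1]. Condition on τ_1: p_n(0) = P(τ > n), and for j >= 1, p_n(j) = Σ_{k<=n} f(k)·p_{n−k}(j−1)
p_1 = [1]  (j = 0)
p_2 = [1/2, 1/2]  (j = 0..1)
p_3 = [1/4, 3/4]  (j = 0..1)
p_4 = [0, 3/4, 1/4]  (j = 0..2)
p_5 = [0, 1/2, 1/2]  (j = 0..2)
E[N_5] = Σ j·p_5(j) = 3/2;  E[N_5²] = Σ j²·p_5(j) = 5/2
Var[N_5] = 5/2 − (3/2)² = 1/4


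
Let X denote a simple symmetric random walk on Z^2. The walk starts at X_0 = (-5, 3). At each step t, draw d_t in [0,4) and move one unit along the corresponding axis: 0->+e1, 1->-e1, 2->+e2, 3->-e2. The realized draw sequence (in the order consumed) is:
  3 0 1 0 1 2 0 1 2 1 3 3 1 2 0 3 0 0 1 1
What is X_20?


t=0: X=(-5, 3), d=3 → -e2, X_1=(-5, 2)
t=1: X=(-5, 2), d=0 → +e1, X_2=(-4, 2)
t=2: X=(-4, 2), d=1 → -e1, X_3=(-5, 2)
t=3: X=(-5, 2), d=0 → +e1, X_4=(-4, 2)
t=4: X=(-4, 2), d=1 → -e1, X_5=(-5, 2)
t=5: X=(-5, 2), d=2 → +e2, X_6=(-5, 3)
t=6: X=(-5, 3), d=0 → +e1, X_7=(-4, 3)
t=7: X=(-4, 3), d=1 → -e1, X_8=(-5, 3)
t=8: X=(-5, 3), d=2 → +e2, X_9=(-5, 4)
t=9: X=(-5, 4), d=1 → -e1, X_10=(-6, 4)
t=10: X=(-6, 4), d=3 → -e2, X_11=(-6, 3)
t=11: X=(-6, 3), d=3 → -e2, X_12=(-6, 2)
t=12: X=(-6, 2), d=1 → -e1, X_13=(-7, 2)
t=13: X=(-7, 2), d=2 → +e2, X_14=(-7, 3)
t=14: X=(-7, 3), d=0 → +e1, X_15=(-6, 3)
t=15: X=(-6, 3), d=3 → -e2, X_16=(-6, 2)
t=16: X=(-6, 2), d=0 → +e1, X_17=(-5, 2)
t=17: X=(-5, 2), d=0 → +e1, X_18=(-4, 2)
t=18: X=(-4, 2), d=1 → -e1, X_19=(-5, 2)
t=19: X=(-5, 2), d=1 → -e1, X_20=(-6, 2)

(-6, 2)


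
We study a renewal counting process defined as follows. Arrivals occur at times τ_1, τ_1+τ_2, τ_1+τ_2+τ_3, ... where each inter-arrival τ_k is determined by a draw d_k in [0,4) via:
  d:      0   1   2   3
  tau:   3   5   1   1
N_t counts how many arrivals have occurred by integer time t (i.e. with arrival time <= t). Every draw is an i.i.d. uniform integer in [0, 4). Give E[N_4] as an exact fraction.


23/16

Inter-arrival values over d=0..3: [3, 5, 1, 1]
Each d has probability 1/4, so the pmf of τ is: f(1) = 1/2, f(3) = 1/4, f(5) = 1/4
Renewal equation for m(n) = E[N_n]: condition on τ_1 = k (if k <= n, one arrival plus a fresh copy on the remaining n−k steps): m(n) = F(n) + Σ_{k<=n} f(k)·m(n−k), where F(n) = P(τ <= n) and m(0) = 0
m(1) = F(1) = 1/2
m(2) = F(2) + f(1)·m(1) = 1/2 + 1/2·1/2 = 3/4
m(3) = F(3) + f(1)·m(2) = 3/4 + 1/2·3/4 = 9/8
m(4) = F(4) + f(1)·m(3) + f(3)·m(1) = 3/4 + 1/2·9/8 + 1/4·1/2 = 23/16
E[N_4] = m(4) = 23/16


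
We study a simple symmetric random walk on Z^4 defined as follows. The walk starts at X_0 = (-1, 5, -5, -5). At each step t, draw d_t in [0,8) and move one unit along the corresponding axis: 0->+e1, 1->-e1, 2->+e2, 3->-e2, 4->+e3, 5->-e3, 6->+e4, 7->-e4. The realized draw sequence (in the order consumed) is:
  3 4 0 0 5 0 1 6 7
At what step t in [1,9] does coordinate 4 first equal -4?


8

t=0: X=(-1, 5, -5, -5), d=3 → -e2, X_1=(-1, 4, -5, -5)
t=1: X=(-1, 4, -5, -5), d=4 → +e3, X_2=(-1, 4, -4, -5)
t=2: X=(-1, 4, -4, -5), d=0 → +e1, X_3=(0, 4, -4, -5)
t=3: X=(0, 4, -4, -5), d=0 → +e1, X_4=(1, 4, -4, -5)
t=4: X=(1, 4, -4, -5), d=5 → -e3, X_5=(1, 4, -5, -5)
t=5: X=(1, 4, -5, -5), d=0 → +e1, X_6=(2, 4, -5, -5)
t=6: X=(2, 4, -5, -5), d=1 → -e1, X_7=(1, 4, -5, -5)
t=7: X=(1, 4, -5, -5), d=6 → +e4, X_8=(1, 4, -5, -4)
t=8: X=(1, 4, -5, -4), d=7 → -e4, X_9=(1, 4, -5, -5)


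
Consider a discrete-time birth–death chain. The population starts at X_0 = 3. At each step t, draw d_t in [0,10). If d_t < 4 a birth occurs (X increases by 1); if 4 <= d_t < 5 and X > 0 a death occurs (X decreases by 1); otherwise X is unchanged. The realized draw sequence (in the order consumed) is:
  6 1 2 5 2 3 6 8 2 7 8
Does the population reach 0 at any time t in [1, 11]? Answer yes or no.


no

t=0: X=3, d=6 → hold, X_1=3
t=1: X=3, d=1 → birth, X_2=4
t=2: X=4, d=2 → birth, X_3=5
t=3: X=5, d=5 → hold, X_4=5
t=4: X=5, d=2 → birth, X_5=6
t=5: X=6, d=3 → birth, X_6=7
t=6: X=7, d=6 → hold, X_7=7
t=7: X=7, d=8 → hold, X_8=7
t=8: X=7, d=2 → birth, X_9=8
t=9: X=8, d=7 → hold, X_10=8
t=10: X=8, d=8 → hold, X_11=8


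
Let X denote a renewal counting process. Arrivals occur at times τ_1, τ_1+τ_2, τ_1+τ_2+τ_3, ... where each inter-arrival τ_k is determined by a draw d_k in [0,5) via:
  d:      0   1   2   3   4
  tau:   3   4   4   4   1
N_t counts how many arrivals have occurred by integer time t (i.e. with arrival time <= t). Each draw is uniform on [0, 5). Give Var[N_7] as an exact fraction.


3287561414/6103515625

Inter-arrival values over d=0..4: [3, 4, 4, 4, 1]
Each d has probability 1/5, so the pmf of τ is: f(1) = 1/5, f(3) = 1/5, f(4) = 3/5
Let p_n(j) = P(N_n = j), with p_0 = [1]. Condition on τ_1: p_n(0) = P(τ > n), and for j >= 1, p_n(j) = Σ_{k<=n} f(k)·p_{n−k}(j−1)
p_1 = [4/5, 1/5]  (j = 0..1)
p_2 = [4/5, 4/25, 1/25]  (j = 0..2)
p_3 = [3/5, 9/25, 4/125, 1/125]  (j = 0..3)
p_4 = [0, 22/25, 14/125, 4/625, 1/625]  (j = 0..4)
p_5 = [0, 16/25, 41/125, 19/625, 4/3125, 1/3125]  (j = 0..5)
p_6 = [0, 3/5, 37/125, 12/125, 24/3125, 4/15625, 1/15625]  (j = 0..6)
p_7 = [0, 9/25, 64/125, 63/625, 79/3125, 29/15625, 4/78125, 1/78125]  (j = 0..7)
E[N_7] = Σ j·p_7(j) = 140406/78125;  E[N_7²] = Σ j²·p_7(j) = 294418/78125
Var[N_7] = 294418/78125 − (140406/78125)² = 3287561414/6103515625


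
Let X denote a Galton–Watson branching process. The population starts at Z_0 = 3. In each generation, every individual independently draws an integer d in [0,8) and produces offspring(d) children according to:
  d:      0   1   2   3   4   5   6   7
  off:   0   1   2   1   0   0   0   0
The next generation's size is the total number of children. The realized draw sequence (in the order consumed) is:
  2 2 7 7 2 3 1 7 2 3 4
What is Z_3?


3

gen 0: Z_0=3, draws=[2, 2, 7], offspring=[2, 2, 0], Z_1=4
gen 1: Z_1=4, draws=[7, 2, 3, 1], offspring=[0, 2, 1, 1], Z_2=4
gen 2: Z_2=4, draws=[7, 2, 3, 4], offspring=[0, 2, 1, 0], Z_3=3


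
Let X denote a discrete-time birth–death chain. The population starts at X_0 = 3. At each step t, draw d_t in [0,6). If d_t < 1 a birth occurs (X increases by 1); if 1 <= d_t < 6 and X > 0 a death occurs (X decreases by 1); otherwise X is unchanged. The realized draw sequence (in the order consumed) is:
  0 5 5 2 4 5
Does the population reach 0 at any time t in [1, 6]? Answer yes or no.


yes

t=0: X=3, d=0 → birth, X_1=4
t=1: X=4, d=5 → death, X_2=3
t=2: X=3, d=5 → death, X_3=2
t=3: X=2, d=2 → death, X_4=1
t=4: X=1, d=4 → death, X_5=0
t=5: X=0, d=5 → hold, X_6=0


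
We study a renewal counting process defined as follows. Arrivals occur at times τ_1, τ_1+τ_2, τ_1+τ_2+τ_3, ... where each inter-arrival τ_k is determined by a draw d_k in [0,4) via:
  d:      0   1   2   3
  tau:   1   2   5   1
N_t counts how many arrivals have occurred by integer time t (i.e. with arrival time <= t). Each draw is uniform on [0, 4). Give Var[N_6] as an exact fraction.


Inter-arrival values over d=0..3: [1, 2, 5, 1]
Each d has probability 1/4, so the pmf of τ is: f(1) = 1/2, f(2) = 1/4, f(5) = 1/4
Let p_n(j) = P(N_n = j), with p_0 = [1]. Condition on τ_1: p_n(0) = P(τ > n), and for j >= 1, p_n(j) = Σ_{k<=n} f(k)·p_{n−k}(j−1)
p_1 = [1/2, 1/2]  (j = 0..1)
p_2 = [1/4, 1/2, 1/4]  (j = 0..2)
p_3 = [1/4, 1/4, 3/8, 1/8]  (j = 0..3)
p_4 = [1/4, 3/16, 1/4, 1/4, 1/16]  (j = 0..4)
p_5 = [0, 7/16, 5/32, 7/32, 5/32, 1/32]  (j = 0..5)
p_6 = [0, 3/16, 25/64, 9/64, 11/64, 3/32, 1/64]  (j = 0..6)
E[N_6] = Σ j·p_6(j) = 169/64;  E[N_6²] = Σ j²·p_6(j) = 555/64
Var[N_6] = 555/64 − (169/64)² = 6959/4096

6959/4096


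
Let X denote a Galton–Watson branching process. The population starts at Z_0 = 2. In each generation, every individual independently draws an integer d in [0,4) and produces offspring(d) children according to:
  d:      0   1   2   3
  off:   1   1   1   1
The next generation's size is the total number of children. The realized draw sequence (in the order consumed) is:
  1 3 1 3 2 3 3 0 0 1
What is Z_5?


2

gen 0: Z_0=2, draws=[1, 3], offspring=[1, 1], Z_1=2
gen 1: Z_1=2, draws=[1, 3], offspring=[1, 1], Z_2=2
gen 2: Z_2=2, draws=[2, 3], offspring=[1, 1], Z_3=2
gen 3: Z_3=2, draws=[3, 0], offspring=[1, 1], Z_4=2
gen 4: Z_4=2, draws=[0, 1], offspring=[1, 1], Z_5=2


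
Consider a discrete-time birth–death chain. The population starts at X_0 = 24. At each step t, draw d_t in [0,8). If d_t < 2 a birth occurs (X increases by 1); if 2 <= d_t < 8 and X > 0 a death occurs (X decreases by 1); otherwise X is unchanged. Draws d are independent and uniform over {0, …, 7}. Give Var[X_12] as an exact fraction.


9

X can drop by at most 1 per step and X_0 = 24 > T = 12, so X_t >= 24 − t >= 12 > 0 for every t <= 12: the floor at 0 (the 'and X > 0' condition) never binds. Hence X_12 = X_0 + Σ_{t<12} Y_t with i.i.d. increments Y_t = y(d_t) ∈ {+1, −1, 0}.
Outcome values over d=0..7: [1, 1, -1, -1, -1, -1, -1, -1]
Σy = -4, Σy² = 8, M = 8
μ = -4/8 = -1/2,  σ² = 8/8 − (-1/2)² = 3/4
Independent increments: Var[X_12] = 12·σ² = 12·(3/4) = 9


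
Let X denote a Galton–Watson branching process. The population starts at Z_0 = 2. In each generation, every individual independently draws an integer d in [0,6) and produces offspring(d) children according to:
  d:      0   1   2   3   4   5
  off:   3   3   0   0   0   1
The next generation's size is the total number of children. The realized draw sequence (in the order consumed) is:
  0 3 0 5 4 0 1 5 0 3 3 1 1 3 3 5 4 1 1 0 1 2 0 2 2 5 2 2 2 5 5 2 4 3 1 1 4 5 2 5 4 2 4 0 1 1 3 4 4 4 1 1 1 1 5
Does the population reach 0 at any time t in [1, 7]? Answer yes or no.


no

gen 0: Z_0=2, draws=[0, 3], offspring=[3, 0], Z_1=3
gen 1: Z_1=3, draws=[0, 5, 4], offspring=[3, 1, 0], Z_2=4
gen 2: Z_2=4, draws=[0, 1, 5, 0], offspring=[3, 3, 1, 3], Z_3=10
gen 3: Z_3=10, draws=[3, 3, 1, 1, 3, 3, 5, 4, 1, 1], offspring=[0, 0, 3, 3, 0, 0, 1, 0, 3, 3], Z_4=13
gen 4: Z_4=13, draws=[0, 1, 2, 0, 2, 2, 5, 2, 2, 2, 5, 5, 2], offspring=[3, 3, 0, 3, 0, 0, 1, 0, 0, 0, 1, 1, 0], Z_5=12
gen 5: Z_5=12, draws=[4, 3, 1, 1, 4, 5, 2, 5, 4, 2, 4, 0], offspring=[0, 0, 3, 3, 0, 1, 0, 1, 0, 0, 0, 3], Z_6=11
gen 6: Z_6=11, draws=[1, 1, 3, 4, 4, 4, 1, 1, 1, 1, 5], offspring=[3, 3, 0, 0, 0, 0, 3, 3, 3, 3, 1], Z_7=19


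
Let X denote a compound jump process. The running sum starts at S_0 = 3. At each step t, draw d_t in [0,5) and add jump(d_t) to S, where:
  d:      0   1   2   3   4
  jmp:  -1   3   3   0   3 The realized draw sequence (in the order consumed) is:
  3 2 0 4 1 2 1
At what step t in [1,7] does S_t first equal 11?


t=0: S=3, d=3, jump=0, S_1=3
t=1: S=3, d=2, jump=3, S_2=6
t=2: S=6, d=0, jump=-1, S_3=5
t=3: S=5, d=4, jump=3, S_4=8
t=4: S=8, d=1, jump=3, S_5=11
t=5: S=11, d=2, jump=3, S_6=14
t=6: S=14, d=1, jump=3, S_7=17

5


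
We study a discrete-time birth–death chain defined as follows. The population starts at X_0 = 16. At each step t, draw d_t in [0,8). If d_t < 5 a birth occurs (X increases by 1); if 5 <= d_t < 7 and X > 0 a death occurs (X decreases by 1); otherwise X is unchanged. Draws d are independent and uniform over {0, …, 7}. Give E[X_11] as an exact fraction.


X can drop by at most 1 per step and X_0 = 16 > T = 11, so X_t >= 16 − t >= 5 > 0 for every t <= 11: the floor at 0 (the 'and X > 0' condition) never binds. Hence X_11 = X_0 + Σ_{t<11} Y_t with i.i.d. increments Y_t = y(d_t) ∈ {+1, −1, 0}.
Outcome values over d=0..7: [1, 1, 1, 1, 1, -1, -1, 0]
Σy = 3, Σy² = 7, M = 8
μ = 3/8 = 3/8,  σ² = 7/8 − (3/8)² = 47/64
E[X_11] = 16 + 11·(3/8) = 161/8

161/8


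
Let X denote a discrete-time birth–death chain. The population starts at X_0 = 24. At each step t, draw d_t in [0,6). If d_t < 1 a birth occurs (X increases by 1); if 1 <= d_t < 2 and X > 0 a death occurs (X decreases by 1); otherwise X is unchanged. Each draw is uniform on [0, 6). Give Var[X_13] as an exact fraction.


X can drop by at most 1 per step and X_0 = 24 > T = 13, so X_t >= 24 − t >= 11 > 0 for every t <= 13: the floor at 0 (the 'and X > 0' condition) never binds. Hence X_13 = X_0 + Σ_{t<13} Y_t with i.i.d. increments Y_t = y(d_t) ∈ {+1, −1, 0}.
Outcome values over d=0..5: [1, -1, 0, 0, 0, 0]
Σy = 0, Σy² = 2, M = 6
μ = 0/6 = 0,  σ² = 2/6 − (0)² = 1/3
Independent increments: Var[X_13] = 13·σ² = 13·(1/3) = 13/3

13/3


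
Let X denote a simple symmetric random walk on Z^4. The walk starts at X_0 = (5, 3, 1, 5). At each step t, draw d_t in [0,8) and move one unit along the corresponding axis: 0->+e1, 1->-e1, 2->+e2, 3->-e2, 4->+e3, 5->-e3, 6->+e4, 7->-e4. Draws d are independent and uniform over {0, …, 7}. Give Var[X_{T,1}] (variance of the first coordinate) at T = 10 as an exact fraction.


5/2

Outcome values over d=0..7: [1, -1, 0, 0, 0, 0, 0, 0]
Σy = 0, Σy² = 2, M = 8
μ = 0/8 = 0,  σ² = 2/8 − (0)² = 1/4
Independent increments: Var[X_10] = 10·σ² = 10·(1/4) = 5/2


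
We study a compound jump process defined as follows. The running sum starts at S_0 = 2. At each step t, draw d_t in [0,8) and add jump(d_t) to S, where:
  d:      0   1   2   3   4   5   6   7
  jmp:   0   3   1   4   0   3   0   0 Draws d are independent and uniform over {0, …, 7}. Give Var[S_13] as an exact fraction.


Outcome values over d=0..7: [0, 3, 1, 4, 0, 3, 0, 0]
Σy = 11, Σy² = 35, M = 8
μ = 11/8 = 11/8,  σ² = 35/8 − (11/8)² = 159/64
Independent increments: Var[S_13] = 13·σ² = 13·(159/64) = 2067/64

2067/64


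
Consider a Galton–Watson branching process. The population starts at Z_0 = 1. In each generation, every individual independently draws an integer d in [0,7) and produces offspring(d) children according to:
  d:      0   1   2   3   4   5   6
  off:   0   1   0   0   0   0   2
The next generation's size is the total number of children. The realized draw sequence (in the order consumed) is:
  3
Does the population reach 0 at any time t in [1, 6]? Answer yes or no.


yes

gen 0: Z_0=1, draws=[3], offspring=[0], Z_1=0
gen 1: Z_1=0, draws=[], offspring=[], Z_2=0
gen 2: Z_2=0, draws=[], offspring=[], Z_3=0
gen 3: Z_3=0, draws=[], offspring=[], Z_4=0
gen 4: Z_4=0, draws=[], offspring=[], Z_5=0
gen 5: Z_5=0, draws=[], offspring=[], Z_6=0


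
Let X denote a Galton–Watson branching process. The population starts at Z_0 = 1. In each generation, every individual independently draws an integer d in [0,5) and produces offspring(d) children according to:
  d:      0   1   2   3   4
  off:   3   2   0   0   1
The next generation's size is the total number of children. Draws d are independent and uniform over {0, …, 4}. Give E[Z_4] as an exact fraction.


1296/625

Outcome values over d=0..4: [3, 2, 0, 0, 1]
Σy = 6, Σy² = 14, M = 5
μ = 6/5 = 6/5,  σ² = 14/5 − (6/5)² = 34/25
E[Z_0] = 1
E[Z_1] = 6/5·E[Z_0] = 6/5
E[Z_2] = 6/5·E[Z_1] = 36/25
E[Z_3] = 6/5·E[Z_2] = 216/125
E[Z_4] = 6/5·E[Z_3] = 1296/625
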